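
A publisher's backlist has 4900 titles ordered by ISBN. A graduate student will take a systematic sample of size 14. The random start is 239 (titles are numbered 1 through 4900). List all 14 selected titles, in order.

239, 589, 939, 1289, 1639, 1989, 2339, 2689, 3039, 3389, 3739, 4089, 4439, 4789

k = N/n = 4900/14 = 350
title 1: 239
title 2: 239 + 350 = 589
title 3: 589 + 350 = 939
title 4: 939 + 350 = 1289
title 5: 1289 + 350 = 1639
title 6: 1639 + 350 = 1989
title 7: 1989 + 350 = 2339
title 8: 2339 + 350 = 2689
title 9: 2689 + 350 = 3039
title 10: 3039 + 350 = 3389
title 11: 3389 + 350 = 3739
title 12: 3739 + 350 = 4089
title 13: 4089 + 350 = 4439
title 14: 4439 + 350 = 4789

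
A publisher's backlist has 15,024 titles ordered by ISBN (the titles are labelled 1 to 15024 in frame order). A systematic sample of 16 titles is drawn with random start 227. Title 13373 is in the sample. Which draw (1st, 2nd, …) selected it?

k = 15024/16 = 939
position = (13373 − 227)/939 + 1 = 13146/939 + 1 = 14 + 1 = 15

15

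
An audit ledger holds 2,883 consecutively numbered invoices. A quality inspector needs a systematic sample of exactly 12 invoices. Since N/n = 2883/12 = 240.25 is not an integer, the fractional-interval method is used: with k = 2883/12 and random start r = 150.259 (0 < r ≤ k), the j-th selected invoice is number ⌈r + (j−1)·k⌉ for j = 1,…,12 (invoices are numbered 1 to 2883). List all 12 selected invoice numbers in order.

151, 391, 631, 872, 1112, 1352, 1592, 1833, 2073, 2313, 2553, 2794

j=1: r + 0k = 150.259 → ⌈·⌉ = 151
j=2: r + 1k = 390.509 → ⌈·⌉ = 391
j=3: r + 2k = 630.759 → ⌈·⌉ = 631
j=4: r + 3k = 871.009 → ⌈·⌉ = 872
j=5: r + 4k = 1111.259 → ⌈·⌉ = 1112
j=6: r + 5k = 1351.509 → ⌈·⌉ = 1352
j=7: r + 6k = 1591.759 → ⌈·⌉ = 1592
j=8: r + 7k = 1832.009 → ⌈·⌉ = 1833
j=9: r + 8k = 2072.259 → ⌈·⌉ = 2073
j=10: r + 9k = 2312.509 → ⌈·⌉ = 2313
j=11: r + 10k = 2552.759 → ⌈·⌉ = 2553
j=12: r + 11k = 2793.009 → ⌈·⌉ = 2794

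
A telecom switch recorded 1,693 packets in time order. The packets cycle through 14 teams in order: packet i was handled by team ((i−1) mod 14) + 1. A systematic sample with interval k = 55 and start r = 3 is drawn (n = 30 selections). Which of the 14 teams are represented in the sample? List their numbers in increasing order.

1, 2, 3, 4, 5, 6, 7, 8, 9, 10, 11, 12, 13, 14

Consecutive selections differ by k = 55, so their team numbers differ by 55 mod 14 = 13.
gcd(55, 14) = 1, so the sample visits 14/1 = 14 distinct residues mod 14.
Start 3 is team 3; the teams hit are 1, 2, 3, 4, 5, 6, 7, 8, 9, 10, 11, 12, 13, 14.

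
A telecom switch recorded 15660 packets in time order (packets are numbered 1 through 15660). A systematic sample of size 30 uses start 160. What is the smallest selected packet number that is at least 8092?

8512

k = 15660/30 = 522
Steps past start: ⌈(8092 − 160)/522⌉ = ⌈7932/522⌉ = 16
Selected packet: 160 + 16×522 = 8512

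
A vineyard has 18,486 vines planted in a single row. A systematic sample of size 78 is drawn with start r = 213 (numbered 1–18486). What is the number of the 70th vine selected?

16566

k = 18486/78 = 237
70th selection = r + (70−1)·k = 213 + 69×237 = 213 + 16353 = 16566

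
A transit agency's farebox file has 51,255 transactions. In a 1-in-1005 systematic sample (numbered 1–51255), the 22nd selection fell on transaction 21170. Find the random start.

k = 1005
r = 21170 − (22−1)×1005 = 21170 − 21105 = 65

65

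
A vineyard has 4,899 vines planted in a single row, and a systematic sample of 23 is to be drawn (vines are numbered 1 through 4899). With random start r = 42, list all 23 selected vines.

42, 255, 468, 681, 894, 1107, 1320, 1533, 1746, 1959, 2172, 2385, 2598, 2811, 3024, 3237, 3450, 3663, 3876, 4089, 4302, 4515, 4728

k = N/n = 4899/23 = 213
vine 1: 42
vine 2: 42 + 213 = 255
vine 3: 255 + 213 = 468
vine 4: 468 + 213 = 681
vine 5: 681 + 213 = 894
vine 6: 894 + 213 = 1107
vine 7: 1107 + 213 = 1320
vine 8: 1320 + 213 = 1533
vine 9: 1533 + 213 = 1746
vine 10: 1746 + 213 = 1959
vine 11: 1959 + 213 = 2172
vine 12: 2172 + 213 = 2385
vine 13: 2385 + 213 = 2598
vine 14: 2598 + 213 = 2811
vine 15: 2811 + 213 = 3024
vine 16: 3024 + 213 = 3237
vine 17: 3237 + 213 = 3450
vine 18: 3450 + 213 = 3663
vine 19: 3663 + 213 = 3876
vine 20: 3876 + 213 = 4089
vine 21: 4089 + 213 = 4302
vine 22: 4302 + 213 = 4515
vine 23: 4515 + 213 = 4728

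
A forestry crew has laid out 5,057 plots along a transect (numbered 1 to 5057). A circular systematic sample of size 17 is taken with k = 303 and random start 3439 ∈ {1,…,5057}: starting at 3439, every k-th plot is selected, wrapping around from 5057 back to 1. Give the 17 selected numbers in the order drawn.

3439, 3742, 4045, 4348, 4651, 4954, 200, 503, 806, 1109, 1412, 1715, 2018, 2321, 2624, 2927, 3230

Selection 1: 3439
Selection 2: 3439 + 303 = 3742
Selection 3: 3742 + 303 = 4045
Selection 4: 4045 + 303 = 4348
Selection 5: 4348 + 303 = 4651
Selection 6: 4651 + 303 = 4954
Selection 7: 4954 + 303 = 5257 → 5257 − 5057 = 200
Selection 8: 200 + 303 = 503
Selection 9: 503 + 303 = 806
Selection 10: 806 + 303 = 1109
Selection 11: 1109 + 303 = 1412
Selection 12: 1412 + 303 = 1715
Selection 13: 1715 + 303 = 2018
Selection 14: 2018 + 303 = 2321
Selection 15: 2321 + 303 = 2624
Selection 16: 2624 + 303 = 2927
Selection 17: 2927 + 303 = 3230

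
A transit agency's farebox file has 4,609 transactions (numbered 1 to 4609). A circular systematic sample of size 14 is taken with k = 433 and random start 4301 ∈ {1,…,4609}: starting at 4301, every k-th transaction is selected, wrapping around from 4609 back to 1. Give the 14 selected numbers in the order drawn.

4301, 125, 558, 991, 1424, 1857, 2290, 2723, 3156, 3589, 4022, 4455, 279, 712

Selection 1: 4301
Selection 2: 4301 + 433 = 4734 → 4734 − 4609 = 125
Selection 3: 125 + 433 = 558
Selection 4: 558 + 433 = 991
Selection 5: 991 + 433 = 1424
Selection 6: 1424 + 433 = 1857
Selection 7: 1857 + 433 = 2290
Selection 8: 2290 + 433 = 2723
Selection 9: 2723 + 433 = 3156
Selection 10: 3156 + 433 = 3589
Selection 11: 3589 + 433 = 4022
Selection 12: 4022 + 433 = 4455
Selection 13: 4455 + 433 = 4888 → 4888 − 4609 = 279
Selection 14: 279 + 433 = 712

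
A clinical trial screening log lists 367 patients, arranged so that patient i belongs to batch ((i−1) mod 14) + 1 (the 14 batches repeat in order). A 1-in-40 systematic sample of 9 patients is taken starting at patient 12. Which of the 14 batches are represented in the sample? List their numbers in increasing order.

Consecutive selections differ by k = 40, so their batch numbers differ by 40 mod 14 = 12.
gcd(40, 14) = 2, so the sample visits 14/2 = 7 distinct residues mod 14.
Start 12 is batch 12; the batches hit are 2, 4, 6, 8, 10, 12, 14.

2, 4, 6, 8, 10, 12, 14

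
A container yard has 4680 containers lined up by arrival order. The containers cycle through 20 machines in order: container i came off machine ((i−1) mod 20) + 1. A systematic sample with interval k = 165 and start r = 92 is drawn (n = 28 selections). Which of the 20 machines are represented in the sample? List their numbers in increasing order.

2, 7, 12, 17

Consecutive selections differ by k = 165, so their machine numbers differ by 165 mod 20 = 5.
gcd(165, 20) = 5, so the sample visits 20/5 = 4 distinct residues mod 20.
Start 92 is machine 12; the machines hit are 2, 7, 12, 17.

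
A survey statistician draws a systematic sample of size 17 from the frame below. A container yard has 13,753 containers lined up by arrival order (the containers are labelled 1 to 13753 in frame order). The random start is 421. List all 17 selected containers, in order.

k = N/n = 13753/17 = 809
container 1: 421
container 2: 421 + 809 = 1230
container 3: 1230 + 809 = 2039
container 4: 2039 + 809 = 2848
container 5: 2848 + 809 = 3657
container 6: 3657 + 809 = 4466
container 7: 4466 + 809 = 5275
container 8: 5275 + 809 = 6084
container 9: 6084 + 809 = 6893
container 10: 6893 + 809 = 7702
container 11: 7702 + 809 = 8511
container 12: 8511 + 809 = 9320
container 13: 9320 + 809 = 10129
container 14: 10129 + 809 = 10938
container 15: 10938 + 809 = 11747
container 16: 11747 + 809 = 12556
container 17: 12556 + 809 = 13365

421, 1230, 2039, 2848, 3657, 4466, 5275, 6084, 6893, 7702, 8511, 9320, 10129, 10938, 11747, 12556, 13365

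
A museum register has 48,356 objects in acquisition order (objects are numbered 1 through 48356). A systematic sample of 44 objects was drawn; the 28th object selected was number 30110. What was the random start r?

k = 48356/44 = 1099
r = 30110 − (28−1)×1099 = 30110 − 29673 = 437

437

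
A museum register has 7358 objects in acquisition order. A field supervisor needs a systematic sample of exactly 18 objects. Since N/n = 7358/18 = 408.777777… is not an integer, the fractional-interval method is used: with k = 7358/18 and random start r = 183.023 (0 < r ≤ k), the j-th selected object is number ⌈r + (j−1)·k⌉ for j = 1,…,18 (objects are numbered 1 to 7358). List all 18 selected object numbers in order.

184, 592, 1001, 1410, 1819, 2227, 2636, 3045, 3454, 3863, 4271, 4680, 5089, 5498, 5906, 6315, 6724, 7133

j=1: r + 0k = 183.023 → ⌈·⌉ = 184
j=2: r + 1k = 591.800777… → ⌈·⌉ = 592
j=3: r + 2k = 1000.578555… → ⌈·⌉ = 1001
j=4: r + 3k = 1409.356333… → ⌈·⌉ = 1410
j=5: r + 4k = 1818.134111… → ⌈·⌉ = 1819
j=6: r + 5k = 2226.911888… → ⌈·⌉ = 2227
j=7: r + 6k = 2635.689666… → ⌈·⌉ = 2636
j=8: r + 7k = 3044.467444… → ⌈·⌉ = 3045
j=9: r + 8k = 3453.245222… → ⌈·⌉ = 3454
j=10: r + 9k = 3862.023 → ⌈·⌉ = 3863
j=11: r + 10k = 4270.800777… → ⌈·⌉ = 4271
j=12: r + 11k = 4679.578555… → ⌈·⌉ = 4680
j=13: r + 12k = 5088.356333… → ⌈·⌉ = 5089
j=14: r + 13k = 5497.134111… → ⌈·⌉ = 5498
j=15: r + 14k = 5905.911888… → ⌈·⌉ = 5906
j=16: r + 15k = 6314.689666… → ⌈·⌉ = 6315
j=17: r + 16k = 6723.467444… → ⌈·⌉ = 6724
j=18: r + 17k = 7132.245222… → ⌈·⌉ = 7133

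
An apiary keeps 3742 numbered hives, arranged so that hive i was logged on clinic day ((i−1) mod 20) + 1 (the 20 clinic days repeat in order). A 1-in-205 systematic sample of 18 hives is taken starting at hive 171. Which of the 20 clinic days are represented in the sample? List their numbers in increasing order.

Consecutive selections differ by k = 205, so their clinic day numbers differ by 205 mod 20 = 5.
gcd(205, 20) = 5, so the sample visits 20/5 = 4 distinct residues mod 20.
Start 171 is clinic day 11; the clinic days hit are 1, 6, 11, 16.

1, 6, 11, 16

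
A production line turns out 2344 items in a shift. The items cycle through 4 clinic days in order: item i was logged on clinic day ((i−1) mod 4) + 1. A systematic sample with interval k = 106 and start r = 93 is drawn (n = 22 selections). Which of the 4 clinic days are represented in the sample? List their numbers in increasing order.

1, 3

Consecutive selections differ by k = 106, so their clinic day numbers differ by 106 mod 4 = 2.
gcd(106, 4) = 2, so the sample visits 4/2 = 2 distinct residues mod 4.
Start 93 is clinic day 1; the clinic days hit are 1, 3.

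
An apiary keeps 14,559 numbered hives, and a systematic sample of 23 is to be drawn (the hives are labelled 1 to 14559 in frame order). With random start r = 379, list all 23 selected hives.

k = N/n = 14559/23 = 633
hive 1: 379
hive 2: 379 + 633 = 1012
hive 3: 1012 + 633 = 1645
hive 4: 1645 + 633 = 2278
hive 5: 2278 + 633 = 2911
hive 6: 2911 + 633 = 3544
hive 7: 3544 + 633 = 4177
hive 8: 4177 + 633 = 4810
hive 9: 4810 + 633 = 5443
hive 10: 5443 + 633 = 6076
hive 11: 6076 + 633 = 6709
hive 12: 6709 + 633 = 7342
hive 13: 7342 + 633 = 7975
hive 14: 7975 + 633 = 8608
hive 15: 8608 + 633 = 9241
hive 16: 9241 + 633 = 9874
hive 17: 9874 + 633 = 10507
hive 18: 10507 + 633 = 11140
hive 19: 11140 + 633 = 11773
hive 20: 11773 + 633 = 12406
hive 21: 12406 + 633 = 13039
hive 22: 13039 + 633 = 13672
hive 23: 13672 + 633 = 14305

379, 1012, 1645, 2278, 2911, 3544, 4177, 4810, 5443, 6076, 6709, 7342, 7975, 8608, 9241, 9874, 10507, 11140, 11773, 12406, 13039, 13672, 14305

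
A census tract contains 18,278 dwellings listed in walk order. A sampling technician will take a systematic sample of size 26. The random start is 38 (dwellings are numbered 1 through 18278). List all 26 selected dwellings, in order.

38, 741, 1444, 2147, 2850, 3553, 4256, 4959, 5662, 6365, 7068, 7771, 8474, 9177, 9880, 10583, 11286, 11989, 12692, 13395, 14098, 14801, 15504, 16207, 16910, 17613

k = N/n = 18278/26 = 703
dwelling 1: 38
dwelling 2: 38 + 703 = 741
dwelling 3: 741 + 703 = 1444
dwelling 4: 1444 + 703 = 2147
dwelling 5: 2147 + 703 = 2850
dwelling 6: 2850 + 703 = 3553
dwelling 7: 3553 + 703 = 4256
dwelling 8: 4256 + 703 = 4959
dwelling 9: 4959 + 703 = 5662
dwelling 10: 5662 + 703 = 6365
dwelling 11: 6365 + 703 = 7068
dwelling 12: 7068 + 703 = 7771
dwelling 13: 7771 + 703 = 8474
dwelling 14: 8474 + 703 = 9177
dwelling 15: 9177 + 703 = 9880
dwelling 16: 9880 + 703 = 10583
dwelling 17: 10583 + 703 = 11286
dwelling 18: 11286 + 703 = 11989
dwelling 19: 11989 + 703 = 12692
dwelling 20: 12692 + 703 = 13395
dwelling 21: 13395 + 703 = 14098
dwelling 22: 14098 + 703 = 14801
dwelling 23: 14801 + 703 = 15504
dwelling 24: 15504 + 703 = 16207
dwelling 25: 16207 + 703 = 16910
dwelling 26: 16910 + 703 = 17613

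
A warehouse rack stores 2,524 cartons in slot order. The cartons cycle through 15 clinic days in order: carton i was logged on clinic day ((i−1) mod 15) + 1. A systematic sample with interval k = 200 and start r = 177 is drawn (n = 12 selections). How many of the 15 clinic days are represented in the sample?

3

Consecutive selections differ by k = 200, so their clinic day numbers differ by 200 mod 15 = 5.
gcd(200, 15) = 5, so the sample visits 15/5 = 3 distinct residues mod 15.
Start 177 is clinic day 12; the clinic days hit are 2, 7, 12.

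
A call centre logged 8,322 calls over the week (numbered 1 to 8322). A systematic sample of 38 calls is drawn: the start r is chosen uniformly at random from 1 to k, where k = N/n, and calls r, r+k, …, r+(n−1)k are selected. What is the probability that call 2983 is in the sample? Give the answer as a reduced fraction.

1/219

k = 8322/38 = 219.
Call 2983 is selected iff r ≡ 2983 (mod 219); exactly one such r in {1,…,219}.
Inclusion probability = 1/219.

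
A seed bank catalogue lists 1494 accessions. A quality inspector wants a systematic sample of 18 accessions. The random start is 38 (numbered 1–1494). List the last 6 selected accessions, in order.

k = N/n = 1494/18 = 83
13th selection = 38 + 12×83 = 1034
14th: 1034 + 83 = 1117
15th: 1117 + 83 = 1200
16th: 1200 + 83 = 1283
17th: 1283 + 83 = 1366
18th: 1366 + 83 = 1449

1034, 1117, 1200, 1283, 1366, 1449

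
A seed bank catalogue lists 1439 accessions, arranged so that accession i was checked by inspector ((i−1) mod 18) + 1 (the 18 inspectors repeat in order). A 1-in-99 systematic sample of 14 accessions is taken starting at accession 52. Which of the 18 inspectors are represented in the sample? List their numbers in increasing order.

Consecutive selections differ by k = 99, so their inspector numbers differ by 99 mod 18 = 9.
gcd(99, 18) = 9, so the sample visits 18/9 = 2 distinct residues mod 18.
Start 52 is inspector 16; the inspectors hit are 7, 16.

7, 16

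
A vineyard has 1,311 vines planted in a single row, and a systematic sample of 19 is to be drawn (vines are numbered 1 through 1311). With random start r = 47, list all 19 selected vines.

47, 116, 185, 254, 323, 392, 461, 530, 599, 668, 737, 806, 875, 944, 1013, 1082, 1151, 1220, 1289

k = N/n = 1311/19 = 69
vine 1: 47
vine 2: 47 + 69 = 116
vine 3: 116 + 69 = 185
vine 4: 185 + 69 = 254
vine 5: 254 + 69 = 323
vine 6: 323 + 69 = 392
vine 7: 392 + 69 = 461
vine 8: 461 + 69 = 530
vine 9: 530 + 69 = 599
vine 10: 599 + 69 = 668
vine 11: 668 + 69 = 737
vine 12: 737 + 69 = 806
vine 13: 806 + 69 = 875
vine 14: 875 + 69 = 944
vine 15: 944 + 69 = 1013
vine 16: 1013 + 69 = 1082
vine 17: 1082 + 69 = 1151
vine 18: 1151 + 69 = 1220
vine 19: 1220 + 69 = 1289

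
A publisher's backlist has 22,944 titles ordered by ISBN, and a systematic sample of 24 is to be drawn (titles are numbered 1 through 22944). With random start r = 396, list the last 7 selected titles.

16648, 17604, 18560, 19516, 20472, 21428, 22384

k = N/n = 22944/24 = 956
18th selection = 396 + 17×956 = 16648
19th: 16648 + 956 = 17604
20th: 17604 + 956 = 18560
21st: 18560 + 956 = 19516
22nd: 19516 + 956 = 20472
23rd: 20472 + 956 = 21428
24th: 21428 + 956 = 22384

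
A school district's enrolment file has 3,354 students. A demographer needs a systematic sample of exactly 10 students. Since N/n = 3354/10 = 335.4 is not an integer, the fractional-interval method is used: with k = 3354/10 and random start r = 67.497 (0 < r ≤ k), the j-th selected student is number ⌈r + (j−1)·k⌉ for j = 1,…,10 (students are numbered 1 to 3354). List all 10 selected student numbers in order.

68, 403, 739, 1074, 1410, 1745, 2080, 2416, 2751, 3087

j=1: r + 0k = 67.497 → ⌈·⌉ = 68
j=2: r + 1k = 402.897 → ⌈·⌉ = 403
j=3: r + 2k = 738.297 → ⌈·⌉ = 739
j=4: r + 3k = 1073.697 → ⌈·⌉ = 1074
j=5: r + 4k = 1409.097 → ⌈·⌉ = 1410
j=6: r + 5k = 1744.497 → ⌈·⌉ = 1745
j=7: r + 6k = 2079.897 → ⌈·⌉ = 2080
j=8: r + 7k = 2415.297 → ⌈·⌉ = 2416
j=9: r + 8k = 2750.697 → ⌈·⌉ = 2751
j=10: r + 9k = 3086.097 → ⌈·⌉ = 3087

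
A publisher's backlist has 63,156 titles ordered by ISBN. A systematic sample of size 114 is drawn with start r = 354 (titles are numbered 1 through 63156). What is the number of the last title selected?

62956

k = 63156/114 = 554
114th selection = r + (114−1)·k = 354 + 113×554 = 354 + 62602 = 62956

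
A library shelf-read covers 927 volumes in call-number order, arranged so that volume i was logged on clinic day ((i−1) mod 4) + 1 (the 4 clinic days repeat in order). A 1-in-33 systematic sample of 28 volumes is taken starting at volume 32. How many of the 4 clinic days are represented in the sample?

Consecutive selections differ by k = 33, so their clinic day numbers differ by 33 mod 4 = 1.
gcd(33, 4) = 1, so the sample visits 4/1 = 4 distinct residues mod 4.
Start 32 is clinic day 4; the clinic days hit are 1, 2, 3, 4.

4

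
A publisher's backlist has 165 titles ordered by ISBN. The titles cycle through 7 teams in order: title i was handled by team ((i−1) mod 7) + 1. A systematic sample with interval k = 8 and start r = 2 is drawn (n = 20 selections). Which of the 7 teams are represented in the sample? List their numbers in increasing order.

1, 2, 3, 4, 5, 6, 7

Consecutive selections differ by k = 8, so their team numbers differ by 8 mod 7 = 1.
gcd(8, 7) = 1, so the sample visits 7/1 = 7 distinct residues mod 7.
Start 2 is team 2; the teams hit are 1, 2, 3, 4, 5, 6, 7.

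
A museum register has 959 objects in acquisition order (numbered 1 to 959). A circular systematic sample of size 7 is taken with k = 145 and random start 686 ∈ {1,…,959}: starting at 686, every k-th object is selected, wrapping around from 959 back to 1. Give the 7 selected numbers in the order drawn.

Selection 1: 686
Selection 2: 686 + 145 = 831
Selection 3: 831 + 145 = 976 → 976 − 959 = 17
Selection 4: 17 + 145 = 162
Selection 5: 162 + 145 = 307
Selection 6: 307 + 145 = 452
Selection 7: 452 + 145 = 597

686, 831, 17, 162, 307, 452, 597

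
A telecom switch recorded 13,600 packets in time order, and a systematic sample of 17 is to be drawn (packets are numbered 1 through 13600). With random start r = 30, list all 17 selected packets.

k = N/n = 13600/17 = 800
packet 1: 30
packet 2: 30 + 800 = 830
packet 3: 830 + 800 = 1630
packet 4: 1630 + 800 = 2430
packet 5: 2430 + 800 = 3230
packet 6: 3230 + 800 = 4030
packet 7: 4030 + 800 = 4830
packet 8: 4830 + 800 = 5630
packet 9: 5630 + 800 = 6430
packet 10: 6430 + 800 = 7230
packet 11: 7230 + 800 = 8030
packet 12: 8030 + 800 = 8830
packet 13: 8830 + 800 = 9630
packet 14: 9630 + 800 = 10430
packet 15: 10430 + 800 = 11230
packet 16: 11230 + 800 = 12030
packet 17: 12030 + 800 = 12830

30, 830, 1630, 2430, 3230, 4030, 4830, 5630, 6430, 7230, 8030, 8830, 9630, 10430, 11230, 12030, 12830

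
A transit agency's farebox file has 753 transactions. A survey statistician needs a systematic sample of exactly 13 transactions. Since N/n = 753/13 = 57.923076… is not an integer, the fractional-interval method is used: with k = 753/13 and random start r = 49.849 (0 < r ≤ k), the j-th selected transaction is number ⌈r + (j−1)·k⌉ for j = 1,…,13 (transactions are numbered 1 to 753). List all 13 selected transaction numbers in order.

50, 108, 166, 224, 282, 340, 398, 456, 514, 572, 630, 688, 745

j=1: r + 0k = 49.849 → ⌈·⌉ = 50
j=2: r + 1k = 107.772076… → ⌈·⌉ = 108
j=3: r + 2k = 165.695153… → ⌈·⌉ = 166
j=4: r + 3k = 223.618230… → ⌈·⌉ = 224
j=5: r + 4k = 281.541307… → ⌈·⌉ = 282
j=6: r + 5k = 339.464384… → ⌈·⌉ = 340
j=7: r + 6k = 397.387461… → ⌈·⌉ = 398
j=8: r + 7k = 455.310538… → ⌈·⌉ = 456
j=9: r + 8k = 513.233615… → ⌈·⌉ = 514
j=10: r + 9k = 571.156692… → ⌈·⌉ = 572
j=11: r + 10k = 629.079769… → ⌈·⌉ = 630
j=12: r + 11k = 687.002846… → ⌈·⌉ = 688
j=13: r + 12k = 744.925923… → ⌈·⌉ = 745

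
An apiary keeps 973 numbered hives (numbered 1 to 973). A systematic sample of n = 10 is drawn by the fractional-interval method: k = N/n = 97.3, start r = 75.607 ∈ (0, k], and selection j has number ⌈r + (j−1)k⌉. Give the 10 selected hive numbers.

76, 173, 271, 368, 465, 563, 660, 757, 855, 952

j=1: r + 0k = 75.607 → ⌈·⌉ = 76
j=2: r + 1k = 172.907 → ⌈·⌉ = 173
j=3: r + 2k = 270.207 → ⌈·⌉ = 271
j=4: r + 3k = 367.507 → ⌈·⌉ = 368
j=5: r + 4k = 464.807 → ⌈·⌉ = 465
j=6: r + 5k = 562.107 → ⌈·⌉ = 563
j=7: r + 6k = 659.407 → ⌈·⌉ = 660
j=8: r + 7k = 756.707 → ⌈·⌉ = 757
j=9: r + 8k = 854.007 → ⌈·⌉ = 855
j=10: r + 9k = 951.307 → ⌈·⌉ = 952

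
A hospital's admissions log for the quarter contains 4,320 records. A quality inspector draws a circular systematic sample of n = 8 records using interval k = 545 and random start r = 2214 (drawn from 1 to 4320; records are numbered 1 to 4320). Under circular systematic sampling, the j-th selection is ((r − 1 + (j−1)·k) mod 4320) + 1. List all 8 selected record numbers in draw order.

2214, 2759, 3304, 3849, 74, 619, 1164, 1709

Selection 1: 2214
Selection 2: 2214 + 545 = 2759
Selection 3: 2759 + 545 = 3304
Selection 4: 3304 + 545 = 3849
Selection 5: 3849 + 545 = 4394 → 4394 − 4320 = 74
Selection 6: 74 + 545 = 619
Selection 7: 619 + 545 = 1164
Selection 8: 1164 + 545 = 1709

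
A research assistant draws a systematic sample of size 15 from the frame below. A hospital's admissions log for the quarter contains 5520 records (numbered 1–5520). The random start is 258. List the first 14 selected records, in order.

258, 626, 994, 1362, 1730, 2098, 2466, 2834, 3202, 3570, 3938, 4306, 4674, 5042

k = N/n = 5520/15 = 368
record 1: 258
record 2: 258 + 368 = 626
record 3: 626 + 368 = 994
record 4: 994 + 368 = 1362
record 5: 1362 + 368 = 1730
record 6: 1730 + 368 = 2098
record 7: 2098 + 368 = 2466
record 8: 2466 + 368 = 2834
record 9: 2834 + 368 = 3202
record 10: 3202 + 368 = 3570
record 11: 3570 + 368 = 3938
record 12: 3938 + 368 = 4306
record 13: 4306 + 368 = 4674
record 14: 4674 + 368 = 5042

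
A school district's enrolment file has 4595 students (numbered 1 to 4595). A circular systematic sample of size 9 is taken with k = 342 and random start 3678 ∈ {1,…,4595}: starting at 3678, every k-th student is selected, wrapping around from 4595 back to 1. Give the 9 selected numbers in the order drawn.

3678, 4020, 4362, 109, 451, 793, 1135, 1477, 1819

Selection 1: 3678
Selection 2: 3678 + 342 = 4020
Selection 3: 4020 + 342 = 4362
Selection 4: 4362 + 342 = 4704 → 4704 − 4595 = 109
Selection 5: 109 + 342 = 451
Selection 6: 451 + 342 = 793
Selection 7: 793 + 342 = 1135
Selection 8: 1135 + 342 = 1477
Selection 9: 1477 + 342 = 1819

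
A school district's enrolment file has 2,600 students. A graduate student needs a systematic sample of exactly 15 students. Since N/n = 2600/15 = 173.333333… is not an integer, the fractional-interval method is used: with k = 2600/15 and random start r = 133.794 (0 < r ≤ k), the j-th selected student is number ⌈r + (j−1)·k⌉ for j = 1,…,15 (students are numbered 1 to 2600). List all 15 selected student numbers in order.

j=1: r + 0k = 133.794 → ⌈·⌉ = 134
j=2: r + 1k = 307.127333… → ⌈·⌉ = 308
j=3: r + 2k = 480.460666… → ⌈·⌉ = 481
j=4: r + 3k = 653.794 → ⌈·⌉ = 654
j=5: r + 4k = 827.127333… → ⌈·⌉ = 828
j=6: r + 5k = 1000.460666… → ⌈·⌉ = 1001
j=7: r + 6k = 1173.794 → ⌈·⌉ = 1174
j=8: r + 7k = 1347.127333… → ⌈·⌉ = 1348
j=9: r + 8k = 1520.460666… → ⌈·⌉ = 1521
j=10: r + 9k = 1693.794 → ⌈·⌉ = 1694
j=11: r + 10k = 1867.127333… → ⌈·⌉ = 1868
j=12: r + 11k = 2040.460666… → ⌈·⌉ = 2041
j=13: r + 12k = 2213.794 → ⌈·⌉ = 2214
j=14: r + 13k = 2387.127333… → ⌈·⌉ = 2388
j=15: r + 14k = 2560.460666… → ⌈·⌉ = 2561

134, 308, 481, 654, 828, 1001, 1174, 1348, 1521, 1694, 1868, 2041, 2214, 2388, 2561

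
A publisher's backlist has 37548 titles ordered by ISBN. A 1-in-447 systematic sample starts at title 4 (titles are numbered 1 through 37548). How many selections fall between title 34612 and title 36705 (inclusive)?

k = 447
First selection ≥ 34612: 4 + ⌈(34612−4)/447⌉·447 = 4 + 78×447 = 34870
Last selection ≤ 36705: 4 + ⌊(36705−4)/447⌋·447 = 4 + 82×447 = 36658
Count = 82 − 78 + 1 = 5

5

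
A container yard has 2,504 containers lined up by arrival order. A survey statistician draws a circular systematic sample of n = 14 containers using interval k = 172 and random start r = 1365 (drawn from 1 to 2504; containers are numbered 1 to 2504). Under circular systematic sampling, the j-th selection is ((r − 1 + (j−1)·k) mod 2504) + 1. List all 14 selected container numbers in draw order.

Selection 1: 1365
Selection 2: 1365 + 172 = 1537
Selection 3: 1537 + 172 = 1709
Selection 4: 1709 + 172 = 1881
Selection 5: 1881 + 172 = 2053
Selection 6: 2053 + 172 = 2225
Selection 7: 2225 + 172 = 2397
Selection 8: 2397 + 172 = 2569 → 2569 − 2504 = 65
Selection 9: 65 + 172 = 237
Selection 10: 237 + 172 = 409
Selection 11: 409 + 172 = 581
Selection 12: 581 + 172 = 753
Selection 13: 753 + 172 = 925
Selection 14: 925 + 172 = 1097

1365, 1537, 1709, 1881, 2053, 2225, 2397, 65, 237, 409, 581, 753, 925, 1097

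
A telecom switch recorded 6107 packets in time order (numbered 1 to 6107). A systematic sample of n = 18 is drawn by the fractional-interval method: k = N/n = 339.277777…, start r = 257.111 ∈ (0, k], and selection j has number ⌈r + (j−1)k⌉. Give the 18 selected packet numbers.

258, 597, 936, 1275, 1615, 1954, 2293, 2633, 2972, 3311, 3650, 3990, 4329, 4668, 5007, 5347, 5686, 6025

j=1: r + 0k = 257.111 → ⌈·⌉ = 258
j=2: r + 1k = 596.388777… → ⌈·⌉ = 597
j=3: r + 2k = 935.666555… → ⌈·⌉ = 936
j=4: r + 3k = 1274.944333… → ⌈·⌉ = 1275
j=5: r + 4k = 1614.222111… → ⌈·⌉ = 1615
j=6: r + 5k = 1953.499888… → ⌈·⌉ = 1954
j=7: r + 6k = 2292.777666… → ⌈·⌉ = 2293
j=8: r + 7k = 2632.055444… → ⌈·⌉ = 2633
j=9: r + 8k = 2971.333222… → ⌈·⌉ = 2972
j=10: r + 9k = 3310.611 → ⌈·⌉ = 3311
j=11: r + 10k = 3649.888777… → ⌈·⌉ = 3650
j=12: r + 11k = 3989.166555… → ⌈·⌉ = 3990
j=13: r + 12k = 4328.444333… → ⌈·⌉ = 4329
j=14: r + 13k = 4667.722111… → ⌈·⌉ = 4668
j=15: r + 14k = 5006.999888… → ⌈·⌉ = 5007
j=16: r + 15k = 5346.277666… → ⌈·⌉ = 5347
j=17: r + 16k = 5685.555444… → ⌈·⌉ = 5686
j=18: r + 17k = 6024.833222… → ⌈·⌉ = 6025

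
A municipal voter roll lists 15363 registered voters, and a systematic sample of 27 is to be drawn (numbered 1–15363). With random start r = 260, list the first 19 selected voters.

k = N/n = 15363/27 = 569
voter 1: 260
voter 2: 260 + 569 = 829
voter 3: 829 + 569 = 1398
voter 4: 1398 + 569 = 1967
voter 5: 1967 + 569 = 2536
voter 6: 2536 + 569 = 3105
voter 7: 3105 + 569 = 3674
voter 8: 3674 + 569 = 4243
voter 9: 4243 + 569 = 4812
voter 10: 4812 + 569 = 5381
voter 11: 5381 + 569 = 5950
voter 12: 5950 + 569 = 6519
voter 13: 6519 + 569 = 7088
voter 14: 7088 + 569 = 7657
voter 15: 7657 + 569 = 8226
voter 16: 8226 + 569 = 8795
voter 17: 8795 + 569 = 9364
voter 18: 9364 + 569 = 9933
voter 19: 9933 + 569 = 10502

260, 829, 1398, 1967, 2536, 3105, 3674, 4243, 4812, 5381, 5950, 6519, 7088, 7657, 8226, 8795, 9364, 9933, 10502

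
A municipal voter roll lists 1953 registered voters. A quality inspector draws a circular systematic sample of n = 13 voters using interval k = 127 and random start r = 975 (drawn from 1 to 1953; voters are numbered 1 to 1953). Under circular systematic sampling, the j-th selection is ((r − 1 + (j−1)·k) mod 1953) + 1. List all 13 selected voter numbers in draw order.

Selection 1: 975
Selection 2: 975 + 127 = 1102
Selection 3: 1102 + 127 = 1229
Selection 4: 1229 + 127 = 1356
Selection 5: 1356 + 127 = 1483
Selection 6: 1483 + 127 = 1610
Selection 7: 1610 + 127 = 1737
Selection 8: 1737 + 127 = 1864
Selection 9: 1864 + 127 = 1991 → 1991 − 1953 = 38
Selection 10: 38 + 127 = 165
Selection 11: 165 + 127 = 292
Selection 12: 292 + 127 = 419
Selection 13: 419 + 127 = 546

975, 1102, 1229, 1356, 1483, 1610, 1737, 1864, 38, 165, 292, 419, 546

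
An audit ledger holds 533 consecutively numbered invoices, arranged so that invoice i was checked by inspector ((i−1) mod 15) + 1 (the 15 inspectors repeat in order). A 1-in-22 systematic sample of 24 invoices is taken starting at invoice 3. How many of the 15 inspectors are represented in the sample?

Consecutive selections differ by k = 22, so their inspector numbers differ by 22 mod 15 = 7.
gcd(22, 15) = 1, so the sample visits 15/1 = 15 distinct residues mod 15.
Start 3 is inspector 3; the inspectors hit are 1, 2, 3, 4, 5, 6, 7, 8, 9, 10, 11, 12, 13, 14, 15.

15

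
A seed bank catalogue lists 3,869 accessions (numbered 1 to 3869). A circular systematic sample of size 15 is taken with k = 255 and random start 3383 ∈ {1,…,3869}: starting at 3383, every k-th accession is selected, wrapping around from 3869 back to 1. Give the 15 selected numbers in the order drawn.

Selection 1: 3383
Selection 2: 3383 + 255 = 3638
Selection 3: 3638 + 255 = 3893 → 3893 − 3869 = 24
Selection 4: 24 + 255 = 279
Selection 5: 279 + 255 = 534
Selection 6: 534 + 255 = 789
Selection 7: 789 + 255 = 1044
Selection 8: 1044 + 255 = 1299
Selection 9: 1299 + 255 = 1554
Selection 10: 1554 + 255 = 1809
Selection 11: 1809 + 255 = 2064
Selection 12: 2064 + 255 = 2319
Selection 13: 2319 + 255 = 2574
Selection 14: 2574 + 255 = 2829
Selection 15: 2829 + 255 = 3084

3383, 3638, 24, 279, 534, 789, 1044, 1299, 1554, 1809, 2064, 2319, 2574, 2829, 3084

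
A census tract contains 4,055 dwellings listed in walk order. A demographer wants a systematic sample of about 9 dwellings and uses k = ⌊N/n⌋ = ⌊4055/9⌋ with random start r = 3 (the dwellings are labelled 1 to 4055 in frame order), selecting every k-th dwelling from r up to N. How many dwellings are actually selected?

10

k = ⌊4055/9⌋ = 450
Achieved size = ⌊(4055 − 3)/450⌋ + 1 = ⌊4052/450⌋ + 1 = 9 + 1 = 10
(last selection: 3 + 9×450 = 4053 ≤ 4055; next would be 4503 > 4055)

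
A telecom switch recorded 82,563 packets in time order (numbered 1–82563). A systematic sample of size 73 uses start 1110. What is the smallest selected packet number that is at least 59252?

k = 82563/73 = 1131
Steps past start: ⌈(59252 − 1110)/1131⌉ = ⌈58142/1131⌉ = 52
Selected packet: 1110 + 52×1131 = 59922

59922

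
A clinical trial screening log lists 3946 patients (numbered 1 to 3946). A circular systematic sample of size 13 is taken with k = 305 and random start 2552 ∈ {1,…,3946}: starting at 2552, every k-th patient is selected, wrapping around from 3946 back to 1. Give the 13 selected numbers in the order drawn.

Selection 1: 2552
Selection 2: 2552 + 305 = 2857
Selection 3: 2857 + 305 = 3162
Selection 4: 3162 + 305 = 3467
Selection 5: 3467 + 305 = 3772
Selection 6: 3772 + 305 = 4077 → 4077 − 3946 = 131
Selection 7: 131 + 305 = 436
Selection 8: 436 + 305 = 741
Selection 9: 741 + 305 = 1046
Selection 10: 1046 + 305 = 1351
Selection 11: 1351 + 305 = 1656
Selection 12: 1656 + 305 = 1961
Selection 13: 1961 + 305 = 2266

2552, 2857, 3162, 3467, 3772, 131, 436, 741, 1046, 1351, 1656, 1961, 2266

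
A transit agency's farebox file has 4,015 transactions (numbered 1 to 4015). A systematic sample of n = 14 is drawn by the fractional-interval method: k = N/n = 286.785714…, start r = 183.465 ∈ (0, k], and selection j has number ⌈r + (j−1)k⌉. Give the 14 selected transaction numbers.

j=1: r + 0k = 183.465 → ⌈·⌉ = 184
j=2: r + 1k = 470.250714… → ⌈·⌉ = 471
j=3: r + 2k = 757.036428… → ⌈·⌉ = 758
j=4: r + 3k = 1043.822142… → ⌈·⌉ = 1044
j=5: r + 4k = 1330.607857… → ⌈·⌉ = 1331
j=6: r + 5k = 1617.393571… → ⌈·⌉ = 1618
j=7: r + 6k = 1904.179285… → ⌈·⌉ = 1905
j=8: r + 7k = 2190.965 → ⌈·⌉ = 2191
j=9: r + 8k = 2477.750714… → ⌈·⌉ = 2478
j=10: r + 9k = 2764.536428… → ⌈·⌉ = 2765
j=11: r + 10k = 3051.322142… → ⌈·⌉ = 3052
j=12: r + 11k = 3338.107857… → ⌈·⌉ = 3339
j=13: r + 12k = 3624.893571… → ⌈·⌉ = 3625
j=14: r + 13k = 3911.679285… → ⌈·⌉ = 3912

184, 471, 758, 1044, 1331, 1618, 1905, 2191, 2478, 2765, 3052, 3339, 3625, 3912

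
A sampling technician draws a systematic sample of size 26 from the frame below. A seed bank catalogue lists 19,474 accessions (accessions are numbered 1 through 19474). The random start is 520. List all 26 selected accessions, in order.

520, 1269, 2018, 2767, 3516, 4265, 5014, 5763, 6512, 7261, 8010, 8759, 9508, 10257, 11006, 11755, 12504, 13253, 14002, 14751, 15500, 16249, 16998, 17747, 18496, 19245

k = N/n = 19474/26 = 749
accession 1: 520
accession 2: 520 + 749 = 1269
accession 3: 1269 + 749 = 2018
accession 4: 2018 + 749 = 2767
accession 5: 2767 + 749 = 3516
accession 6: 3516 + 749 = 4265
accession 7: 4265 + 749 = 5014
accession 8: 5014 + 749 = 5763
accession 9: 5763 + 749 = 6512
accession 10: 6512 + 749 = 7261
accession 11: 7261 + 749 = 8010
accession 12: 8010 + 749 = 8759
accession 13: 8759 + 749 = 9508
accession 14: 9508 + 749 = 10257
accession 15: 10257 + 749 = 11006
accession 16: 11006 + 749 = 11755
accession 17: 11755 + 749 = 12504
accession 18: 12504 + 749 = 13253
accession 19: 13253 + 749 = 14002
accession 20: 14002 + 749 = 14751
accession 21: 14751 + 749 = 15500
accession 22: 15500 + 749 = 16249
accession 23: 16249 + 749 = 16998
accession 24: 16998 + 749 = 17747
accession 25: 17747 + 749 = 18496
accession 26: 18496 + 749 = 19245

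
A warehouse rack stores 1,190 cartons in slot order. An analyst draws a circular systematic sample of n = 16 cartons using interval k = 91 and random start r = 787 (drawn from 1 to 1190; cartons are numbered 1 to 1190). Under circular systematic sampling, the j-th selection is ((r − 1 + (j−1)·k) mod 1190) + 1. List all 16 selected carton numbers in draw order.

Selection 1: 787
Selection 2: 787 + 91 = 878
Selection 3: 878 + 91 = 969
Selection 4: 969 + 91 = 1060
Selection 5: 1060 + 91 = 1151
Selection 6: 1151 + 91 = 1242 → 1242 − 1190 = 52
Selection 7: 52 + 91 = 143
Selection 8: 143 + 91 = 234
Selection 9: 234 + 91 = 325
Selection 10: 325 + 91 = 416
Selection 11: 416 + 91 = 507
Selection 12: 507 + 91 = 598
Selection 13: 598 + 91 = 689
Selection 14: 689 + 91 = 780
Selection 15: 780 + 91 = 871
Selection 16: 871 + 91 = 962

787, 878, 969, 1060, 1151, 52, 143, 234, 325, 416, 507, 598, 689, 780, 871, 962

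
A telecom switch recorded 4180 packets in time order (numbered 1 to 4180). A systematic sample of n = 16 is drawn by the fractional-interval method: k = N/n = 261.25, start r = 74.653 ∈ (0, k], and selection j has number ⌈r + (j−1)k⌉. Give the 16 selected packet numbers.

75, 336, 598, 859, 1120, 1381, 1643, 1904, 2165, 2426, 2688, 2949, 3210, 3471, 3733, 3994

j=1: r + 0k = 74.653 → ⌈·⌉ = 75
j=2: r + 1k = 335.903 → ⌈·⌉ = 336
j=3: r + 2k = 597.153 → ⌈·⌉ = 598
j=4: r + 3k = 858.403 → ⌈·⌉ = 859
j=5: r + 4k = 1119.653 → ⌈·⌉ = 1120
j=6: r + 5k = 1380.903 → ⌈·⌉ = 1381
j=7: r + 6k = 1642.153 → ⌈·⌉ = 1643
j=8: r + 7k = 1903.403 → ⌈·⌉ = 1904
j=9: r + 8k = 2164.653 → ⌈·⌉ = 2165
j=10: r + 9k = 2425.903 → ⌈·⌉ = 2426
j=11: r + 10k = 2687.153 → ⌈·⌉ = 2688
j=12: r + 11k = 2948.403 → ⌈·⌉ = 2949
j=13: r + 12k = 3209.653 → ⌈·⌉ = 3210
j=14: r + 13k = 3470.903 → ⌈·⌉ = 3471
j=15: r + 14k = 3732.153 → ⌈·⌉ = 3733
j=16: r + 15k = 3993.403 → ⌈·⌉ = 3994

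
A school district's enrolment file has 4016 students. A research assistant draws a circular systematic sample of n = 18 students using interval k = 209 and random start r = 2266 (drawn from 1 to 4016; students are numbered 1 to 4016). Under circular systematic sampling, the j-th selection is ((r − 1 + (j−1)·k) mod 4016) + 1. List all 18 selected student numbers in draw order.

Selection 1: 2266
Selection 2: 2266 + 209 = 2475
Selection 3: 2475 + 209 = 2684
Selection 4: 2684 + 209 = 2893
Selection 5: 2893 + 209 = 3102
Selection 6: 3102 + 209 = 3311
Selection 7: 3311 + 209 = 3520
Selection 8: 3520 + 209 = 3729
Selection 9: 3729 + 209 = 3938
Selection 10: 3938 + 209 = 4147 → 4147 − 4016 = 131
Selection 11: 131 + 209 = 340
Selection 12: 340 + 209 = 549
Selection 13: 549 + 209 = 758
Selection 14: 758 + 209 = 967
Selection 15: 967 + 209 = 1176
Selection 16: 1176 + 209 = 1385
Selection 17: 1385 + 209 = 1594
Selection 18: 1594 + 209 = 1803

2266, 2475, 2684, 2893, 3102, 3311, 3520, 3729, 3938, 131, 340, 549, 758, 967, 1176, 1385, 1594, 1803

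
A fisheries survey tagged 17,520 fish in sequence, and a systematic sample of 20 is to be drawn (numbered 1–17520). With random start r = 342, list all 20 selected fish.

k = N/n = 17520/20 = 876
fish 1: 342
fish 2: 342 + 876 = 1218
fish 3: 1218 + 876 = 2094
fish 4: 2094 + 876 = 2970
fish 5: 2970 + 876 = 3846
fish 6: 3846 + 876 = 4722
fish 7: 4722 + 876 = 5598
fish 8: 5598 + 876 = 6474
fish 9: 6474 + 876 = 7350
fish 10: 7350 + 876 = 8226
fish 11: 8226 + 876 = 9102
fish 12: 9102 + 876 = 9978
fish 13: 9978 + 876 = 10854
fish 14: 10854 + 876 = 11730
fish 15: 11730 + 876 = 12606
fish 16: 12606 + 876 = 13482
fish 17: 13482 + 876 = 14358
fish 18: 14358 + 876 = 15234
fish 19: 15234 + 876 = 16110
fish 20: 16110 + 876 = 16986

342, 1218, 2094, 2970, 3846, 4722, 5598, 6474, 7350, 8226, 9102, 9978, 10854, 11730, 12606, 13482, 14358, 15234, 16110, 16986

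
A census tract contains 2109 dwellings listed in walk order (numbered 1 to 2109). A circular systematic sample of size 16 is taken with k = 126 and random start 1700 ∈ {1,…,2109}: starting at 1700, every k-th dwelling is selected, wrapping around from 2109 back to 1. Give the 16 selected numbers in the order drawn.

1700, 1826, 1952, 2078, 95, 221, 347, 473, 599, 725, 851, 977, 1103, 1229, 1355, 1481

Selection 1: 1700
Selection 2: 1700 + 126 = 1826
Selection 3: 1826 + 126 = 1952
Selection 4: 1952 + 126 = 2078
Selection 5: 2078 + 126 = 2204 → 2204 − 2109 = 95
Selection 6: 95 + 126 = 221
Selection 7: 221 + 126 = 347
Selection 8: 347 + 126 = 473
Selection 9: 473 + 126 = 599
Selection 10: 599 + 126 = 725
Selection 11: 725 + 126 = 851
Selection 12: 851 + 126 = 977
Selection 13: 977 + 126 = 1103
Selection 14: 1103 + 126 = 1229
Selection 15: 1229 + 126 = 1355
Selection 16: 1355 + 126 = 1481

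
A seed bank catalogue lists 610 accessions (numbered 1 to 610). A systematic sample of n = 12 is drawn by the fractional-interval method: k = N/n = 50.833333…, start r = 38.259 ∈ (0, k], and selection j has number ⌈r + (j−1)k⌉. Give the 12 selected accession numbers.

j=1: r + 0k = 38.259 → ⌈·⌉ = 39
j=2: r + 1k = 89.092333… → ⌈·⌉ = 90
j=3: r + 2k = 139.925666… → ⌈·⌉ = 140
j=4: r + 3k = 190.759 → ⌈·⌉ = 191
j=5: r + 4k = 241.592333… → ⌈·⌉ = 242
j=6: r + 5k = 292.425666… → ⌈·⌉ = 293
j=7: r + 6k = 343.259 → ⌈·⌉ = 344
j=8: r + 7k = 394.092333… → ⌈·⌉ = 395
j=9: r + 8k = 444.925666… → ⌈·⌉ = 445
j=10: r + 9k = 495.759 → ⌈·⌉ = 496
j=11: r + 10k = 546.592333… → ⌈·⌉ = 547
j=12: r + 11k = 597.425666… → ⌈·⌉ = 598

39, 90, 140, 191, 242, 293, 344, 395, 445, 496, 547, 598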